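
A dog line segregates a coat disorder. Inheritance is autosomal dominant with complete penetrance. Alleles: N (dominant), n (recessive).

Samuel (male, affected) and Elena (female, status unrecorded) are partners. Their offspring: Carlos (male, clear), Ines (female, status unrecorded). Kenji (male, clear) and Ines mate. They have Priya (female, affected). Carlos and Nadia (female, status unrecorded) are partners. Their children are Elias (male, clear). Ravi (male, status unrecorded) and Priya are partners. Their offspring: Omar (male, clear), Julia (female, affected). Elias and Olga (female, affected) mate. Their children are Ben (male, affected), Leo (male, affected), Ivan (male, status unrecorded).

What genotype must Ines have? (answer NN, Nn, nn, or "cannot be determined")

cannot be determined

Ines's phenotype is unrecorded, and no parent or child forces a single allele at both positions; consistent genotype assignments exist with Ines as NN or Nn.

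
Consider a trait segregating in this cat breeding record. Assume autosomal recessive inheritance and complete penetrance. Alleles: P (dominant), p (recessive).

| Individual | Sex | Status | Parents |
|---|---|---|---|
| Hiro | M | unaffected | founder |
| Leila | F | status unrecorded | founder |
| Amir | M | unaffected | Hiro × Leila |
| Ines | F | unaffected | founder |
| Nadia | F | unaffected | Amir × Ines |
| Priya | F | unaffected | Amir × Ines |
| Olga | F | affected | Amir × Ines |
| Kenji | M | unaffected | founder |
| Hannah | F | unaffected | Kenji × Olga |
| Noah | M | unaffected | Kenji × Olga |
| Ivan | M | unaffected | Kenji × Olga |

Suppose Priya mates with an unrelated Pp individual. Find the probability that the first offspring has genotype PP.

Amir is unaffected so carries P and passed p to Olga (pp), so Amir is Pp.
Ines is unaffected so carries P and passed p to Olga (pp), so Ines is Pp.
Priya is an unaffected offspring of Amir (Pp) × Ines (Pp), whose cross gives 1/4 PP : 1/2 Pp : 1/4 pp; conditioning on being unaffected, Priya is PP with probability 1/3, Pp with probability 2/3.
Summing over parental genotype combinations, P(offspring has genotype PP) = 1/3·1/2 + 2/3·1/4 = 1/3.

1/3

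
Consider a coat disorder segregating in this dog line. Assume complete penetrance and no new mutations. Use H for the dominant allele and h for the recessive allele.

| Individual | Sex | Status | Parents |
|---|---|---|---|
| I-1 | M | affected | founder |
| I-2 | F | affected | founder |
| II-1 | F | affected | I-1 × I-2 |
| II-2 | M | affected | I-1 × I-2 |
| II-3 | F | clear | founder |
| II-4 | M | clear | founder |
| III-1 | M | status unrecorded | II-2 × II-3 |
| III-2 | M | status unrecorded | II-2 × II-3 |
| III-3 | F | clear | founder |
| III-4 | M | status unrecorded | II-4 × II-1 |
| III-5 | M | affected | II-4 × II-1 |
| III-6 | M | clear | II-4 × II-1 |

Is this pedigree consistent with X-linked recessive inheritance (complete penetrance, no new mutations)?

Under X-linked recessive, III-6 (clear, male) cannot arise from II-4 (clear) × II-1 (affected).

No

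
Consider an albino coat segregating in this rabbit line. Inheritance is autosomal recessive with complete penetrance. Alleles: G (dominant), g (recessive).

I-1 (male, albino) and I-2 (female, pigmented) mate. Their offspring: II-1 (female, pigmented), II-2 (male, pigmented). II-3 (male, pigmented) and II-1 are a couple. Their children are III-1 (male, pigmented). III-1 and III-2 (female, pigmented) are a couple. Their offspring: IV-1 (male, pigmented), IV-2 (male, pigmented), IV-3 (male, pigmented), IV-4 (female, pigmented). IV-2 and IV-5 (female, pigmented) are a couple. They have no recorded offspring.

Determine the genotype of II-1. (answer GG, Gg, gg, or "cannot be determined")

Gg

From phenotype alone, II-1 is GG or Gg.
II-1 is pigmented so carries G and received g from I-1 (gg), so II-1 is Gg.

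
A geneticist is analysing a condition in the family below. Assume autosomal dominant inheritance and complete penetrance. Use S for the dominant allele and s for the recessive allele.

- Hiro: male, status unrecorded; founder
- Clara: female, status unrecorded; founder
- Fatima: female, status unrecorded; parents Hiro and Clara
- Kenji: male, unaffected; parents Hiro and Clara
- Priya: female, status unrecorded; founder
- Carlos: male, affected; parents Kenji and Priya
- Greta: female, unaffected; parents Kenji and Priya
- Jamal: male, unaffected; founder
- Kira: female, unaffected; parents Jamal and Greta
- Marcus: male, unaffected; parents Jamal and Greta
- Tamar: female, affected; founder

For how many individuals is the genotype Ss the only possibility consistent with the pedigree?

Obligate heterozygotes: Priya passed S to Carlos (Ss, whose s came from Kenji) and passed s to Greta (ss), so Priya is Ss; Carlos is affected so carries S and received s from Kenji (ss), so Carlos is Ss.
Every other individual is either homozygous by phenotype or has at least one consistent homozygous assignment, so the count is 2.

2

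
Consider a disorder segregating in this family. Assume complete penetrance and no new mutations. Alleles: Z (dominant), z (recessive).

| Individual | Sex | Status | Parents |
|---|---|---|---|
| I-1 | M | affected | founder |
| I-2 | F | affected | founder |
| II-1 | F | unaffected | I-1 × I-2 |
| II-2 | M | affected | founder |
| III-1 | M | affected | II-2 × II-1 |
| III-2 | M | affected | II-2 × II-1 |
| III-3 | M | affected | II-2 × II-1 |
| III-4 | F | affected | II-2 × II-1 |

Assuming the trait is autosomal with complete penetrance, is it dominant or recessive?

I-1 and I-2 are both affected yet have an unaffected child II-1. Under a recessive model two affected parents are homozygous and every child would be affected, so the trait cannot be recessive.

dominant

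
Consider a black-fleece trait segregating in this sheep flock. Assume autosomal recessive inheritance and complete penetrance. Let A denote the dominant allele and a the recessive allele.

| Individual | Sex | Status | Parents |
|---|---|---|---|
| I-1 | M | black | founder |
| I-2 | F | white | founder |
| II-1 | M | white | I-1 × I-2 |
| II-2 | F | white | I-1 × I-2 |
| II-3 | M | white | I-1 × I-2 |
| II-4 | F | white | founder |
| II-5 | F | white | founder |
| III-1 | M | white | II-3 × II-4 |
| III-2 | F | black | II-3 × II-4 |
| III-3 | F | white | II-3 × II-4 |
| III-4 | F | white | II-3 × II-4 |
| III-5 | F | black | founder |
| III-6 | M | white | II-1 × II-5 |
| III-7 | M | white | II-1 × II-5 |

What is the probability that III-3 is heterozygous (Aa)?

2/3

II-3 is white so carries A and received a from I-1 (aa), so II-3 is Aa.
II-4 is white so carries A and passed a to III-2 (aa), so II-4 is Aa.
Their cross gives offspring ratios 1/4 AA : 1/2 Aa : 1/4 aa. Conditioning on III-3 being white, P(Aa) = 1/2 / 3/4 = 2/3.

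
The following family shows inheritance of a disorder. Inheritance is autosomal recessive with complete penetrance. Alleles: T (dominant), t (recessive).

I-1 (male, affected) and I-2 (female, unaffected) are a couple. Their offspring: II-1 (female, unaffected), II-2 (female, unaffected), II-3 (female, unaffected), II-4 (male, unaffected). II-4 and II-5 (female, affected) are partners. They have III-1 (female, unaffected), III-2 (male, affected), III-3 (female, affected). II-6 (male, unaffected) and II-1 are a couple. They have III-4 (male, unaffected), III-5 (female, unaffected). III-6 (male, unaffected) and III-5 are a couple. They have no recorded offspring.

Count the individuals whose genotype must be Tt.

Obligate heterozygotes: II-1 is unaffected so carries T and received t from I-1 (tt), so II-1 is Tt; II-2 is unaffected so carries T and received t from I-1 (tt), so II-2 is Tt; II-3 is unaffected so carries T and received t from I-1 (tt), so II-3 is Tt; II-4 is unaffected so carries T and received t from I-1 (tt), so II-4 is Tt; III-1 is unaffected so carries T and received t from II-5 (tt), so III-1 is Tt.
Every other individual is either homozygous by phenotype or has at least one consistent homozygous assignment, so the count is 5.

5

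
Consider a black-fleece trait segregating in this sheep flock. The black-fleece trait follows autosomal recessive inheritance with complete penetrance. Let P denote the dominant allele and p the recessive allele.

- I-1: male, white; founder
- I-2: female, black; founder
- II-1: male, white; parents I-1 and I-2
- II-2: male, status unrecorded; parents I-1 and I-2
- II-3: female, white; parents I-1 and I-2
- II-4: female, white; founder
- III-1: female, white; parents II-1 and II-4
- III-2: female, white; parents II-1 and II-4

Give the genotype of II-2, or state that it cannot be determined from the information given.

cannot be determined

II-2's phenotype is unrecorded, and no parent or child forces a single allele at both positions; consistent genotype assignments exist with II-2 as Pp or pp.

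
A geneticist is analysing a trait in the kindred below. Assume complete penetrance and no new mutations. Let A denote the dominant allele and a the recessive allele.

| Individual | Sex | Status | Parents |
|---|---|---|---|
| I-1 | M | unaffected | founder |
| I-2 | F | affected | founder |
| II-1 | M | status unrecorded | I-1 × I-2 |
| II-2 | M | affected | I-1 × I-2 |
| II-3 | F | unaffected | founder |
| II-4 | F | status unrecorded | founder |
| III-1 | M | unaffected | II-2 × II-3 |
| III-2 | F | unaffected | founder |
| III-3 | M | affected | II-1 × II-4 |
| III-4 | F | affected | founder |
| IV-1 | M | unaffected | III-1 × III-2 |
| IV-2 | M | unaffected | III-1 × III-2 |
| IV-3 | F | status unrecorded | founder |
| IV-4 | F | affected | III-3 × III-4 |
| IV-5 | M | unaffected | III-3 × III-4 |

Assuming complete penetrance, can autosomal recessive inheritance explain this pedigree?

Under autosomal recessive, IV-5 (unaffected, male) cannot arise from III-3 (affected) × III-4 (affected).

No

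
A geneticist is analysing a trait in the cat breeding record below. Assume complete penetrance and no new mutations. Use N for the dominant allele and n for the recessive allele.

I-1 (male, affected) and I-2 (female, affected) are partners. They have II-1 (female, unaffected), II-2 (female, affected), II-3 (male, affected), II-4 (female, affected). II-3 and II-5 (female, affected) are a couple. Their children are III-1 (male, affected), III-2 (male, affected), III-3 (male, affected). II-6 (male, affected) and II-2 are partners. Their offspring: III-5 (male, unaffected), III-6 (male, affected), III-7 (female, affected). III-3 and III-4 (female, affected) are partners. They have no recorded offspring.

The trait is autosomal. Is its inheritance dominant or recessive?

I-1 and I-2 are both affected yet have an unaffected child II-1. Under a recessive model two affected parents are homozygous and every child would be affected, so the trait cannot be recessive.

dominant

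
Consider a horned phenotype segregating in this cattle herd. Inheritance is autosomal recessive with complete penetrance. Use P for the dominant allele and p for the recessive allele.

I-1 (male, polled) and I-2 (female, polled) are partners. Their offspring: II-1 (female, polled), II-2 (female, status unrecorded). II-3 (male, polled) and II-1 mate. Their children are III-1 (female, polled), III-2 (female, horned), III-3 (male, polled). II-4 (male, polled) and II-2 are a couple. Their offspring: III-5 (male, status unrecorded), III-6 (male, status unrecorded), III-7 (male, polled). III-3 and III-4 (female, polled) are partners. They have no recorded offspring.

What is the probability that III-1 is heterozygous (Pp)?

II-3 is polled so carries P and passed p to III-2 (pp), so II-3 is Pp.
II-1 is polled so carries P and passed p to III-2 (pp), so II-1 is Pp.
Their cross gives offspring ratios 1/4 PP : 1/2 Pp : 1/4 pp. Conditioning on III-1 being polled, P(Pp) = 1/2 / 3/4 = 2/3.

2/3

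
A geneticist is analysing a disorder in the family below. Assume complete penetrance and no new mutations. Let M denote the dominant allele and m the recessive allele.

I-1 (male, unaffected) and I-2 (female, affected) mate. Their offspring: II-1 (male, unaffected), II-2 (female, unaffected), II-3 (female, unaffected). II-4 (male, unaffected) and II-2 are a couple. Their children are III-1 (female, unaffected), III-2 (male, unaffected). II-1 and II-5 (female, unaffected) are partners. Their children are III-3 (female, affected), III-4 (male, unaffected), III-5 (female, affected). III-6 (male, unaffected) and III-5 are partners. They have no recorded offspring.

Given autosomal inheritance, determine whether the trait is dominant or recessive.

recessive

II-1 and II-5 are both unaffected yet have an affected child III-3. Under dominance, an affected child requires at least one affected parent, so the trait cannot be dominant.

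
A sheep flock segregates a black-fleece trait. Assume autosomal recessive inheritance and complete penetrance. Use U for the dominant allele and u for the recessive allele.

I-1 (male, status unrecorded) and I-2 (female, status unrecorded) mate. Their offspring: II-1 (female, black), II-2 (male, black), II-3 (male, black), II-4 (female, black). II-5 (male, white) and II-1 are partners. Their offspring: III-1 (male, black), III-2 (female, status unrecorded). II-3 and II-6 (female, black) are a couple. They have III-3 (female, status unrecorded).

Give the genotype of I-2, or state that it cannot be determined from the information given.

I-2's phenotype is unrecorded, and no parent or child forces a single allele at both positions; consistent genotype assignments exist with I-2 as Uu or uu.

cannot be determined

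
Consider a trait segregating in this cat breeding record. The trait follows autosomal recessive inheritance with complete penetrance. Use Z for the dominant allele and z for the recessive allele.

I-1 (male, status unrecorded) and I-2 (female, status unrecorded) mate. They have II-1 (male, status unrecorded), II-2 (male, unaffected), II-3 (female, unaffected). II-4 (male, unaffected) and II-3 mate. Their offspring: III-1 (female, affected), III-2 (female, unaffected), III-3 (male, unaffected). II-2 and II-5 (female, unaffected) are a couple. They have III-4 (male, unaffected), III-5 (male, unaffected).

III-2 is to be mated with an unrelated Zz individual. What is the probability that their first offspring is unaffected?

II-4 is unaffected so carries Z and passed z to III-1 (zz), so II-4 is Zz.
II-3 is unaffected so carries Z and passed z to III-1 (zz), so II-3 is Zz.
III-2 is an unaffected offspring of II-4 (Zz) × II-3 (Zz), whose cross gives 1/4 ZZ : 1/2 Zz : 1/4 zz; conditioning on being unaffected, III-2 is ZZ with probability 1/3, Zz with probability 2/3.
Summing over parental genotype combinations, P(offspring is unaffected) = 1/3·1 + 2/3·3/4 = 5/6.

5/6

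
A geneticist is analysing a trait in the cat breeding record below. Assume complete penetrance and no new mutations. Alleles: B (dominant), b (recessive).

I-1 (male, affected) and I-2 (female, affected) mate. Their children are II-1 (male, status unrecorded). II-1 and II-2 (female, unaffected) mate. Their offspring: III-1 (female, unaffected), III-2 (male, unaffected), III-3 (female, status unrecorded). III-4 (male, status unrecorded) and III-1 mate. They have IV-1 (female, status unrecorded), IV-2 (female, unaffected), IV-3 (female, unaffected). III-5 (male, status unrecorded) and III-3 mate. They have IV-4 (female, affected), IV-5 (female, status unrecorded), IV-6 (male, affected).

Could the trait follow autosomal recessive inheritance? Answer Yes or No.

A consistent assignment under autosomal recessive exists: I-1 bb, I-2 bb, II-1 bb, II-2 BB, III-1 Bb, III-2 Bb, III-3 Bb, III-4 BB, III-5 Bb, IV-1 BB, IV-2 BB, IV-3 BB, IV-4 bb, IV-5 BB, IV-6 bb.
In this assignment every recorded phenotype matches its genotype and every non-founder's genotype is obtainable from its parents' genotypes, so the pedigree is consistent.

Yes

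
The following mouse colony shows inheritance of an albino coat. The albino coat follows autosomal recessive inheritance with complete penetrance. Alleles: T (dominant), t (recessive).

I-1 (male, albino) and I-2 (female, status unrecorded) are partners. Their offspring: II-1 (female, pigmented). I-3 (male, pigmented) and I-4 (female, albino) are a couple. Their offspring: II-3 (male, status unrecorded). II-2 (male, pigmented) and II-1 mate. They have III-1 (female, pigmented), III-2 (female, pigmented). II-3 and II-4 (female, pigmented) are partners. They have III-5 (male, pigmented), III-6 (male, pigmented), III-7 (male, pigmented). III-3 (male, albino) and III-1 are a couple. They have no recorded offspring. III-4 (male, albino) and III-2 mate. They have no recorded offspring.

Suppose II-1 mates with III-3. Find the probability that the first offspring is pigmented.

II-1 is pigmented so carries T and received t from I-1 (tt), so II-1 is Tt.
III-3 is albino, so III-3 is tt.
The cross gives 1/2 Tt : 1/2 tt, so P(offspring is pigmented) = 1/2.

1/2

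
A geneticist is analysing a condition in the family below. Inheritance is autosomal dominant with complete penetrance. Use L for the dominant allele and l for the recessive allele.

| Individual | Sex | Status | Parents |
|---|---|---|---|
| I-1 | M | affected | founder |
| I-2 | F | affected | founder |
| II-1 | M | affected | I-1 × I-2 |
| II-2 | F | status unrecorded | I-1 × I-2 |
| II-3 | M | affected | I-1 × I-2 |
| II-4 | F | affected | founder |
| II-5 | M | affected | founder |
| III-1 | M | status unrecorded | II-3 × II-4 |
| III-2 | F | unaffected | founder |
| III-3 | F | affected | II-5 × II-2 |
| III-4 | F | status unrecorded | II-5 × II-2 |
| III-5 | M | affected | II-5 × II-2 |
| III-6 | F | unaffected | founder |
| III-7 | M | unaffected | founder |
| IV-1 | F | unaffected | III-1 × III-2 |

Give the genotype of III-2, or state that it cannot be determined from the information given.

III-2 is unaffected, so III-2 is ll.

ll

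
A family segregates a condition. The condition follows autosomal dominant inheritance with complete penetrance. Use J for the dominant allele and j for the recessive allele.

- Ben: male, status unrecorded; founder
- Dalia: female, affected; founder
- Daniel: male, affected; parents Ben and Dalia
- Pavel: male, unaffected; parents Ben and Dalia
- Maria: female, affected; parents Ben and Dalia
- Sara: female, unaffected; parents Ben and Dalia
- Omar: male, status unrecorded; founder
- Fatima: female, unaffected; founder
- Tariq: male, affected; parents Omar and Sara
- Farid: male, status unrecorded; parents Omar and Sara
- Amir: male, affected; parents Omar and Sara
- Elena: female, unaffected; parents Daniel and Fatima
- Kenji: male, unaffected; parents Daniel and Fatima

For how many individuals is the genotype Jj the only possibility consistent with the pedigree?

Obligate heterozygotes: Dalia is affected so carries J and passed j to Pavel (jj), so Dalia is Jj; Daniel is affected so carries J and passed j to Elena (jj), so Daniel is Jj; Tariq is affected so carries J and received j from Sara (jj), so Tariq is Jj; Amir is affected so carries J and received j from Sara (jj), so Amir is Jj.
Every other individual is either homozygous by phenotype or has at least one consistent homozygous assignment, so the count is 4.

4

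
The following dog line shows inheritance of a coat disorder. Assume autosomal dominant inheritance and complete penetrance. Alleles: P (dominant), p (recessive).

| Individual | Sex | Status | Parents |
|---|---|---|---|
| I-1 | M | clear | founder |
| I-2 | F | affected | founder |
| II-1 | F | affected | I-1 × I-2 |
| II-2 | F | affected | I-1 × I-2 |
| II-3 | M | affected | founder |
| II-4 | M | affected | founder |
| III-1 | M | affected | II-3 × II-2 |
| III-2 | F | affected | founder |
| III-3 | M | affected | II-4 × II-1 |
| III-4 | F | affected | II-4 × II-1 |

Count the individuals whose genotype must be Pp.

Obligate heterozygotes: II-1 is affected so carries P and received p from I-1 (pp), so II-1 is Pp; II-2 is affected so carries P and received p from I-1 (pp), so II-2 is Pp.
Every other individual is either homozygous by phenotype or has at least one consistent homozygous assignment, so the count is 2.

2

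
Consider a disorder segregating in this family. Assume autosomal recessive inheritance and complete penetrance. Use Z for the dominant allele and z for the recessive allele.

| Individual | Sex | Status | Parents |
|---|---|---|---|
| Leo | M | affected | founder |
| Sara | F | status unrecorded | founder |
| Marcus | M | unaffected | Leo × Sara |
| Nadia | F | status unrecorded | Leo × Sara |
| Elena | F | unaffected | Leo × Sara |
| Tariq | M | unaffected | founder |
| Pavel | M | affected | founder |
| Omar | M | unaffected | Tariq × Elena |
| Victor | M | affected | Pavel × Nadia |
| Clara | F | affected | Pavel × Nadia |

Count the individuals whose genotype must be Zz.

Obligate heterozygotes: Marcus is unaffected so carries Z and received z from Leo (zz), so Marcus is Zz; Elena is unaffected so carries Z and received z from Leo (zz), so Elena is Zz.
Every other individual is either homozygous by phenotype or has at least one consistent homozygous assignment, so the count is 2.

2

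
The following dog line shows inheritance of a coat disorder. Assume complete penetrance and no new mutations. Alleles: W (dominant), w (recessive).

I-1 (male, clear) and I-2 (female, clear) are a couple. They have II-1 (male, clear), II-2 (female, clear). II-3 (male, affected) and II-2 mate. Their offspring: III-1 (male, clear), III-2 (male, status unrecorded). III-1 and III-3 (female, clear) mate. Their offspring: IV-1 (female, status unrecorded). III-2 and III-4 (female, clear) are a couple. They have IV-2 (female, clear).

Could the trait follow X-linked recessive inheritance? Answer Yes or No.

A consistent assignment under X-linked recessive exists: I-1 X^W Y, I-2 X^W X^W, II-1 X^W Y, II-2 X^W X^W, II-3 X^w Y, III-1 X^W Y, III-2 X^W Y, III-3 X^W X^W, III-4 X^W X^W, IV-1 X^W X^W, IV-2 X^W X^W.
In this assignment every recorded phenotype matches its genotype and every non-founder's genotype is obtainable from its parents' genotypes, so the pedigree is consistent.

Yes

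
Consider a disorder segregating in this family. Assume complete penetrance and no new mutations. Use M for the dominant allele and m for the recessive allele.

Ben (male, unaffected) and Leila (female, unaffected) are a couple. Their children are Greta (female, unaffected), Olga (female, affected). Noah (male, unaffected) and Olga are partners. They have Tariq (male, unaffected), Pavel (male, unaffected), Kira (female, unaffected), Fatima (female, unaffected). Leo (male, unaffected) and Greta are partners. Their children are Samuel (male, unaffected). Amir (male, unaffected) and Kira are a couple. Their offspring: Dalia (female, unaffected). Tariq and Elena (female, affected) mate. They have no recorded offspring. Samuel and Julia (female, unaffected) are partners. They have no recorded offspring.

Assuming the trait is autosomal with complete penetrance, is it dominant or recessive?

recessive

Ben and Leila are both unaffected yet have an affected child Olga. Under dominance, an affected child requires at least one affected parent, so the trait cannot be dominant.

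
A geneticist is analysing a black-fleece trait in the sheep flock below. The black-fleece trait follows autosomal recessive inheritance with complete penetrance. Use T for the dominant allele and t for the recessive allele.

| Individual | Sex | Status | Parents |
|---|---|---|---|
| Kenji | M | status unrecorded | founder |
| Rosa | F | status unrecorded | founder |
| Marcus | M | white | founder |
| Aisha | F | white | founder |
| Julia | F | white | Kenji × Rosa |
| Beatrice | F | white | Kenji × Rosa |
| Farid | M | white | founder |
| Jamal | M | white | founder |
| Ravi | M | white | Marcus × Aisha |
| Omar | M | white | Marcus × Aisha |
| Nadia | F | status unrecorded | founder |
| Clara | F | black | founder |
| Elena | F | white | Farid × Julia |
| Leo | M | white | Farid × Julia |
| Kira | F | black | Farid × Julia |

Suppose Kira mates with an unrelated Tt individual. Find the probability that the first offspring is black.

1/2

Kira is black, so Kira is tt.
The cross gives 1/2 Tt : 1/2 tt, so P(offspring is black) = 1/2.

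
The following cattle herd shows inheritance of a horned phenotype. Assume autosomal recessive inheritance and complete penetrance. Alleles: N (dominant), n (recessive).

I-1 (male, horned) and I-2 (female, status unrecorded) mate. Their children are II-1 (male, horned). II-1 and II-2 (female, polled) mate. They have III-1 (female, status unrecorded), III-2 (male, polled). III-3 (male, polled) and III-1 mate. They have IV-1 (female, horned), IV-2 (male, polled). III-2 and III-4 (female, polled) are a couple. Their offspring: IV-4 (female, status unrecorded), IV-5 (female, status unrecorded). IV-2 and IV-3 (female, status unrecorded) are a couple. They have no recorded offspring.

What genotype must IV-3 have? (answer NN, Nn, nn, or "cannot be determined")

IV-3's phenotype is unrecorded, and no parent or child forces a single allele at both positions; consistent genotype assignments exist with IV-3 as NN or Nn or nn.

cannot be determined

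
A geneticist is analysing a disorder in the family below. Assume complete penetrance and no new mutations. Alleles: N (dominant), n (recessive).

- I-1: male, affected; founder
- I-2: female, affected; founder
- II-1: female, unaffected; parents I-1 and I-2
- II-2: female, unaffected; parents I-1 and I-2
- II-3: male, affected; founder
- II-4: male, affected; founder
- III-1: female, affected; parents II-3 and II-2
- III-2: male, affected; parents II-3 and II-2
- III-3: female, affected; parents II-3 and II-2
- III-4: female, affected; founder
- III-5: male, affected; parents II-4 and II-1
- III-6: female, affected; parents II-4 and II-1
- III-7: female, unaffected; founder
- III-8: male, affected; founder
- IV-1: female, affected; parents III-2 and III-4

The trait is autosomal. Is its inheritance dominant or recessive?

dominant

I-1 and I-2 are both affected yet have an unaffected child II-1. Under a recessive model two affected parents are homozygous and every child would be affected, so the trait cannot be recessive.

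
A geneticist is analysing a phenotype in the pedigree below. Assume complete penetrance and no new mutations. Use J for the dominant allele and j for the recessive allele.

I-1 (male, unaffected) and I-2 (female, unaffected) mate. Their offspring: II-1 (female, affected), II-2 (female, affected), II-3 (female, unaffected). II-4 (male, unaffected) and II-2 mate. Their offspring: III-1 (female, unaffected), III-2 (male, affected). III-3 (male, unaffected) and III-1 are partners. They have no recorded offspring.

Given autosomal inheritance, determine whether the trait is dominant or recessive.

I-1 and I-2 are both unaffected yet have an affected child II-1. Under dominance, an affected child requires at least one affected parent, so the trait cannot be dominant.

recessive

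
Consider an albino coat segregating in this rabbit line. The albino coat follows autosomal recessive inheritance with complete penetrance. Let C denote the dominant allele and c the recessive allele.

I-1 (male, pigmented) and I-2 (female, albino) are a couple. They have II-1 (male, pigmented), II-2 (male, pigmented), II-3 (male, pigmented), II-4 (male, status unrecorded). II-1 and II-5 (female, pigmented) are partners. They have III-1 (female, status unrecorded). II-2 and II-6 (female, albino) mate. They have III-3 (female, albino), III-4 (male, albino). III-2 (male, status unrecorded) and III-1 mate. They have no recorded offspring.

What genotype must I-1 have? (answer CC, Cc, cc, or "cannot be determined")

cannot be determined

I-1's phenotype allows CC or Cc, and no parent or child forces a single allele at both positions; consistent genotype assignments exist with I-1 as CC or Cc.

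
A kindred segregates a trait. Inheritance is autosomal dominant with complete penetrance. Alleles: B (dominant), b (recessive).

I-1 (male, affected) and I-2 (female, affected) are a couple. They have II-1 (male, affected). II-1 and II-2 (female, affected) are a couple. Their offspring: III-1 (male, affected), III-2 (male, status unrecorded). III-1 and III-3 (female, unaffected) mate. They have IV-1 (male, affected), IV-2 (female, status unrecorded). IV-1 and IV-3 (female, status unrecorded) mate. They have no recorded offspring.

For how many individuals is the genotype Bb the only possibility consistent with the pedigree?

Obligate heterozygotes: IV-1 is affected so carries B and received b from III-3 (bb), so IV-1 is Bb.
Every other individual is either homozygous by phenotype or has at least one consistent homozygous assignment, so the count is 1.

1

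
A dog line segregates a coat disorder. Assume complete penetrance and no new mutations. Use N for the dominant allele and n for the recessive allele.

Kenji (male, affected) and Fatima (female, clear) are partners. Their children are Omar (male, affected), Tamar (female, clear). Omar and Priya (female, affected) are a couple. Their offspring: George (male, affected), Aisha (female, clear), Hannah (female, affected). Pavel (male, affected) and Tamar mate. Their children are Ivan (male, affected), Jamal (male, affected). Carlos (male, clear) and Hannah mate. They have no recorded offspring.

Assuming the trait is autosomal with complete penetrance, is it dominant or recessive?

Omar and Priya are both affected yet have a clear child Aisha. Under a recessive model two affected parents are homozygous and every child would be affected, so the trait cannot be recessive.

dominant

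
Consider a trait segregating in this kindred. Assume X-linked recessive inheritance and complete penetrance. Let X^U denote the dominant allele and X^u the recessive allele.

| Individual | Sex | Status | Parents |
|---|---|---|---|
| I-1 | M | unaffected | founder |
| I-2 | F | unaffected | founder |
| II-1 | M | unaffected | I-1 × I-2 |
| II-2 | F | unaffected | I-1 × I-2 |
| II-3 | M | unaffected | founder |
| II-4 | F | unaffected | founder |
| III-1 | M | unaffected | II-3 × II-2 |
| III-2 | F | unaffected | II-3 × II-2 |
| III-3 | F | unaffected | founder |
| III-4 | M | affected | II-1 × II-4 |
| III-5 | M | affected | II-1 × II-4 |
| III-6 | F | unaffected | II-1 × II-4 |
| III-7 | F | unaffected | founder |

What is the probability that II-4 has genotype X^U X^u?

1

II-4 is unaffected so carries U and passed u to III-4 (X^u Y), so II-4 is X^U X^u, giving P(X^U X^u) = 1.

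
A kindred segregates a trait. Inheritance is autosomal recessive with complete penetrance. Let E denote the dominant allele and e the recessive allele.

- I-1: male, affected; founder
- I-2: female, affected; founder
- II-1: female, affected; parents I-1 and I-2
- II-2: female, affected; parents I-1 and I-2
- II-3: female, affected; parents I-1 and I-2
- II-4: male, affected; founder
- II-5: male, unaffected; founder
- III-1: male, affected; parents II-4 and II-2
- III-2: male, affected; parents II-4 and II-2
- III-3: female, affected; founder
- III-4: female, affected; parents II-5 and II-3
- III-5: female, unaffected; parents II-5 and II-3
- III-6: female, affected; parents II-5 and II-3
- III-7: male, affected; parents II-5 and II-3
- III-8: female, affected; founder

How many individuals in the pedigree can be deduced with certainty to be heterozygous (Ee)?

Obligate heterozygotes: II-5 is unaffected so carries E and passed e to III-4 (ee), so II-5 is Ee; III-5 is unaffected so carries E and received e from II-3 (ee), so III-5 is Ee.
Every other individual is either homozygous by phenotype or has at least one consistent homozygous assignment, so the count is 2.

2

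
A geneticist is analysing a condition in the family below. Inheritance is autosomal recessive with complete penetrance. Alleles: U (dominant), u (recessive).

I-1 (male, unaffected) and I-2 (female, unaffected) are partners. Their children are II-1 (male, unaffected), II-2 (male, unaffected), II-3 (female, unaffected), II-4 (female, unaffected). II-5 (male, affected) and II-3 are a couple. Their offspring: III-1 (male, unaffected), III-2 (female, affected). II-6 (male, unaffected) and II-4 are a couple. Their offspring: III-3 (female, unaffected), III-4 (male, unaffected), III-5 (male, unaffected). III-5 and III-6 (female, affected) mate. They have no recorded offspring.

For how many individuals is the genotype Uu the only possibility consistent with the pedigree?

Obligate heterozygotes: II-3 is unaffected so carries U and passed u to III-2 (uu), so II-3 is Uu; III-1 is unaffected so carries U and received u from II-5 (uu), so III-1 is Uu.
Every other individual is either homozygous by phenotype or has at least one consistent homozygous assignment, so the count is 2.

2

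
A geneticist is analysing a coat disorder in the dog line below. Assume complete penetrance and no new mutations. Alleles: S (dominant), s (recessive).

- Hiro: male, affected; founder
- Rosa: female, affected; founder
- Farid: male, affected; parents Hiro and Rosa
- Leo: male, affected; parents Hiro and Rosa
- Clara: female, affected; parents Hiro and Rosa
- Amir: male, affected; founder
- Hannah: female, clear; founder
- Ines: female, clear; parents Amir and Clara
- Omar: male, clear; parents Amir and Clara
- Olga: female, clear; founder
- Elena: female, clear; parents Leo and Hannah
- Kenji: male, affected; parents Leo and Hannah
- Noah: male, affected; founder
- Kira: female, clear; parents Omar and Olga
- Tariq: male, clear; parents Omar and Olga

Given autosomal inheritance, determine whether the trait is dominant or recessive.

Amir and Clara are both affected yet have a clear child Ines. Under a recessive model two affected parents are homozygous and every child would be affected, so the trait cannot be recessive.

dominant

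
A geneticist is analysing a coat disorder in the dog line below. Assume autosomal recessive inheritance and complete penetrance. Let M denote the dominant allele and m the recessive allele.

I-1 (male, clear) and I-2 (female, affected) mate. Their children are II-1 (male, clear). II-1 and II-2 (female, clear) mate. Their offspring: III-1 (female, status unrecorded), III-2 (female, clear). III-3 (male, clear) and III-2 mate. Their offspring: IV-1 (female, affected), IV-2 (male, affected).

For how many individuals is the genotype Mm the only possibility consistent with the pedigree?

Obligate heterozygotes: II-1 is clear so carries M and received m from I-2 (mm), so II-1 is Mm; III-2 is clear so carries M and passed m to IV-1 (mm), so III-2 is Mm; III-3 is clear so carries M and passed m to IV-1 (mm), so III-3 is Mm.
Every other individual is either homozygous by phenotype or has at least one consistent homozygous assignment, so the count is 3.

3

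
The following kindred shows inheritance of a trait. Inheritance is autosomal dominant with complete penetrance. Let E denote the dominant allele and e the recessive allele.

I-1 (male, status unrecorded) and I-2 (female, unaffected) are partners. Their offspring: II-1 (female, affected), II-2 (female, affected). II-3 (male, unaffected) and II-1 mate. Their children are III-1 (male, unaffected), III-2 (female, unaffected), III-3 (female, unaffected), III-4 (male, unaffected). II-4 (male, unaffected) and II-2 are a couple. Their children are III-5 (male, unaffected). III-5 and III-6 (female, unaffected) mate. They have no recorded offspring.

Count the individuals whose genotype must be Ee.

Obligate heterozygotes: II-1 is affected so carries E and received e from I-2 (ee), so II-1 is Ee; II-2 is affected so carries E and received e from I-2 (ee), so II-2 is Ee.
Every other individual is either homozygous by phenotype or has at least one consistent homozygous assignment, so the count is 2.

2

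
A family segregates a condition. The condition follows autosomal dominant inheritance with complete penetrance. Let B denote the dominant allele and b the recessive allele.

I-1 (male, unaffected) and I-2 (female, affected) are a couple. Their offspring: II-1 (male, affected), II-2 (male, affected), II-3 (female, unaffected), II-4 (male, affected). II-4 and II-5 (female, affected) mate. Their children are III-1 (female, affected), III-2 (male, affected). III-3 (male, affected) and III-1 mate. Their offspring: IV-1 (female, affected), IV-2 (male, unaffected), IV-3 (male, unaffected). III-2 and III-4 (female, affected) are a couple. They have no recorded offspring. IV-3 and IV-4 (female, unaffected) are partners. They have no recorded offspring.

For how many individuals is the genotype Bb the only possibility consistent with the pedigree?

Obligate heterozygotes: I-2 is affected so carries B and passed b to II-3 (bb), so I-2 is Bb; II-1 is affected so carries B and received b from I-1 (bb), so II-1 is Bb; II-2 is affected so carries B and received b from I-1 (bb), so II-2 is Bb; II-4 is affected so carries B and received b from I-1 (bb), so II-4 is Bb; III-1 is affected so carries B and passed b to IV-2 (bb), so III-1 is Bb; III-3 is affected so carries B and passed b to IV-2 (bb), so III-3 is Bb.
Every other individual is either homozygous by phenotype or has at least one consistent homozygous assignment, so the count is 6.

6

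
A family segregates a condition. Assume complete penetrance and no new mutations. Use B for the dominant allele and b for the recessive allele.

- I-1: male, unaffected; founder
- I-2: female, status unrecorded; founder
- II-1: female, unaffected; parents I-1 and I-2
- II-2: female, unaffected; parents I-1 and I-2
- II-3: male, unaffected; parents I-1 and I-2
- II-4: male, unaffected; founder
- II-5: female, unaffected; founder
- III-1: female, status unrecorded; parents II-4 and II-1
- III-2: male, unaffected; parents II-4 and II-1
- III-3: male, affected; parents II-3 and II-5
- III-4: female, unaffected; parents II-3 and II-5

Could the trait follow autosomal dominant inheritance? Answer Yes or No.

Under autosomal dominant, III-3 (affected, male) cannot arise from II-3 (unaffected) × II-5 (unaffected).

No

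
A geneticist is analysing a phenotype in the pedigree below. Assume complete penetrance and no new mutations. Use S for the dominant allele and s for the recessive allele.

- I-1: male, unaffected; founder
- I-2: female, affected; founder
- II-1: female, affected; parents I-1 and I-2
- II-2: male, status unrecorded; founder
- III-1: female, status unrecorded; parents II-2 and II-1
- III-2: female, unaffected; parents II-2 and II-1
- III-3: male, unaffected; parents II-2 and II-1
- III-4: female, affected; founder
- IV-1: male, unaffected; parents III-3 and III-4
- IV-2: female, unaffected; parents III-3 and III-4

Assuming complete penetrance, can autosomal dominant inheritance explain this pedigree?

A consistent assignment under autosomal dominant exists: I-1 ss, I-2 SS, II-1 Ss, II-2 Ss, III-1 SS, III-2 ss, III-3 ss, III-4 Ss, IV-1 ss, IV-2 ss.
In this assignment every recorded phenotype matches its genotype and every non-founder's genotype is obtainable from its parents' genotypes, so the pedigree is consistent.

Yes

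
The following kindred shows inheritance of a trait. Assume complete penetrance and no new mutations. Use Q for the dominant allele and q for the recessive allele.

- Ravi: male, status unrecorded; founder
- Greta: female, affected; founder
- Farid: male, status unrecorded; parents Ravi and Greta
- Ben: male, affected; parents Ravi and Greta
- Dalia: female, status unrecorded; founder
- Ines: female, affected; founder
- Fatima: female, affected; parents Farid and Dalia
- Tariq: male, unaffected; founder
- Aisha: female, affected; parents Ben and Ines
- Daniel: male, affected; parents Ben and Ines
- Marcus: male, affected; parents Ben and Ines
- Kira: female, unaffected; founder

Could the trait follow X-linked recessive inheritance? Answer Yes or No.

A consistent assignment under X-linked recessive exists: Ravi X^Q Y, Greta X^q X^q, Farid X^q Y, Ben X^q Y, Dalia X^Q X^q, Ines X^q X^q, Fatima X^q X^q, Tariq X^Q Y, Aisha X^q X^q, Daniel X^q Y, Marcus X^q Y, Kira X^Q X^Q.
In this assignment every recorded phenotype matches its genotype and every non-founder's genotype is obtainable from its parents' genotypes, so the pedigree is consistent.

Yes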